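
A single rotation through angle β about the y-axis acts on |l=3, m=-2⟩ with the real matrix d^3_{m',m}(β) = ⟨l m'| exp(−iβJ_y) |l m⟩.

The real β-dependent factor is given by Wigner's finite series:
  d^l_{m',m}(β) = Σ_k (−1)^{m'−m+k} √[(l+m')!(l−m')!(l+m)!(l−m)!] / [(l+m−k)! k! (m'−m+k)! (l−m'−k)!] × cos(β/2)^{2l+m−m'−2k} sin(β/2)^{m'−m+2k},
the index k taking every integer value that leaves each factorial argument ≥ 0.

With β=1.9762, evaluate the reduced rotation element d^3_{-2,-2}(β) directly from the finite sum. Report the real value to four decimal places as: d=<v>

d^3_{-2,-2}(β=1.9762) via Wigner's sum:
Half-angle: c=0.550277, s=0.834982. N=√(1·120·1·120)=120.000000
k: max(0,(-2)−(-2))=0 … min(3+(-2),3−(-2))=1
  k=0: (−1)^0·120.0000/(120)·0.5503^6·0.8350^0 = +0.027764
  k=1: (−1)^1·120.0000/(24)·0.5503^4·0.8350^2 = -0.319632
d^3_{-2,-2}(1.9762) = +0.027764 -0.319632 = -0.291868

d=-0.2919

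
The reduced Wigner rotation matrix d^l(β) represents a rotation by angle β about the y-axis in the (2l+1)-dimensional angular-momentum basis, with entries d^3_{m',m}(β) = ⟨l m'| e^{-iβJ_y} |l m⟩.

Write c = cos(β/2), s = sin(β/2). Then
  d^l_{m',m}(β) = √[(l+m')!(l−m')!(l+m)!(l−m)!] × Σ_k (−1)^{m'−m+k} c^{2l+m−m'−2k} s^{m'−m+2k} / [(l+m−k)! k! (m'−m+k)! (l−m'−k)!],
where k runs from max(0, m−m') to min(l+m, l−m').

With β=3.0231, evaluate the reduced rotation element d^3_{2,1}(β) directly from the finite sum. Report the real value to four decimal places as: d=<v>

d^3_{2,1}(β=3.0231) via Wigner's sum:
Half-angle: c=0.059212, s=0.998245. N=√(120·1·24·2)=75.894664
k: max(0,(1)−(2))=0 … min(3+(1),3−(2))=1
  k=0: (−1)^1·75.8947/(24)·0.0592^5·0.9982^1 = -0.000002
  k=1: (−1)^2·75.8947/(12)·0.0592^3·0.9982^3 = +0.001306
d^3_{2,1}(3.0231) = -0.000002 +0.001306 = +0.001304

d=0.0013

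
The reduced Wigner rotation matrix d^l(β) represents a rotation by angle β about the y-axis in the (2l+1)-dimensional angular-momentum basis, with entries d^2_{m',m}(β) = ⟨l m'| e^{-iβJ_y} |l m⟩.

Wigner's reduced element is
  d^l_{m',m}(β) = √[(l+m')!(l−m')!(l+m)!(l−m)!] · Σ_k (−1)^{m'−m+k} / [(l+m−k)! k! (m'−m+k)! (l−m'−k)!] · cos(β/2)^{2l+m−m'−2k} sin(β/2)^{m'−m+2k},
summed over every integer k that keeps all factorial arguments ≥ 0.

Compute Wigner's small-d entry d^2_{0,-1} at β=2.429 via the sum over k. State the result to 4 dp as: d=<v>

d^2_{0,-1}(β=2.429) via Wigner's sum:
With c≡cos(β/2)=0.348806 and s≡sin(β/2)=0.937195, N=[2·2·1·6]^{1/2}=4.898979
k: max(0,(-1)−(0))=0 … min(2+(-1),2−(0))=1
  k=0: (−1)^1·4.8990/(2)·0.3488^3·0.9372^1 = -0.097422
  k=1: (−1)^2·4.8990/(2)·0.3488^1·0.9372^3 = +0.703314
d^2_{0,-1}(2.429) = -0.097422 +0.703314 = +0.605892

d=0.6059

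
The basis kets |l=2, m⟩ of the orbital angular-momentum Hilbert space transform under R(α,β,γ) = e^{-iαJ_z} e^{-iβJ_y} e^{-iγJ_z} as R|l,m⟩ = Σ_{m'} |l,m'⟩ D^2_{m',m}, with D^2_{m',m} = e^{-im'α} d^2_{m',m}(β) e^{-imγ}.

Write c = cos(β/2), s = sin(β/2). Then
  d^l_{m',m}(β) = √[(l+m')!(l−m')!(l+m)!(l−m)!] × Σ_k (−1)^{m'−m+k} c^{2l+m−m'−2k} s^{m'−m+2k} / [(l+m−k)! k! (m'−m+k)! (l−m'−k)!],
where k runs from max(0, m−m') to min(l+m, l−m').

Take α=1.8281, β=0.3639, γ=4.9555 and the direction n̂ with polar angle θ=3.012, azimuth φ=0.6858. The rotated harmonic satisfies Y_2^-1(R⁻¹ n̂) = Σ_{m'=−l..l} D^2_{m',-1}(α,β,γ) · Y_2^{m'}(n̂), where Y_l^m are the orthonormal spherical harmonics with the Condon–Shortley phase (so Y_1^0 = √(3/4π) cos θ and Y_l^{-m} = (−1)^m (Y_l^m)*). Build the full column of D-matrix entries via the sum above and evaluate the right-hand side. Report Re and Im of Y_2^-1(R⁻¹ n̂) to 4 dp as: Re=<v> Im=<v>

Re=-0.1480 Im=0.2545

Need the full column D^2_{m',-1} for m'=−2..2 at α=1.8281, β=0.3639, γ=4.9555.
cos(β/2)=0.983493, sin(β/2)=0.180948
d^2_{-2,-1}: single k=1 term ⇒ +0.344268;  D = -0.236604+0.250078i
d^2_{-1,-1}: k∈[0..1] ⇒ +0.935588 -0.095010 = +0.840578;  D = +0.737509+0.403300i
d^2_{0,-1}: k∈[0..1] ⇒ -0.421640 +0.014273 = -0.407368;  D = -0.098063+0.395389i
d^2_{1,-1}: k∈[0..1] ⇒ +0.095010 -0.001072 = +0.093938;  D = -0.093929+0.001333i
d^2_{2,-1}: single k=0 term ⇒ -0.011654;  D = -0.003125-0.011227i
Y_2^{m'}(θ=3.012,φ=0.6858) and Σ D·Y over m':
  (-0.2366+0.2501i)·(+0.0013-0.0063i)  (+0.7375+0.4033i)·(-0.0766+0.0627i)  (-0.0981+0.3954i)·(+0.6150+0.0000i)  (-0.0939+0.0013i)·(+0.0766+0.0627i)  (-0.0031-0.0112i)·(+0.0013+0.0063i)
Y_2^-1(R⁻¹ n̂) = -0.148032+0.254490i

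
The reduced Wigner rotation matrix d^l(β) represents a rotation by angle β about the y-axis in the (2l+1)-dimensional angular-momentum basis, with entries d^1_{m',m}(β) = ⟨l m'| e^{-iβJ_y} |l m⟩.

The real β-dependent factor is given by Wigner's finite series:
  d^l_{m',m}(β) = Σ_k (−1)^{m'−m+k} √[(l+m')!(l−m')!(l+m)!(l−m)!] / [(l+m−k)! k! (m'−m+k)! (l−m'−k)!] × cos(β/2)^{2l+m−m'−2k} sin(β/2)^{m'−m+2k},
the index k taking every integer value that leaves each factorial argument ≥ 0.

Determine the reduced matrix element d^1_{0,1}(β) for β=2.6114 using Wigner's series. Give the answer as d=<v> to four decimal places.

d^1_{0,1}(β=2.6114) via Wigner's sum:
With c≡cos(β/2)=0.262002 and s≡sin(β/2)=0.965067, N=[1·1·2·1]^{1/2}=1.414214
The bounds max(0,m−m')=1 and min(l+m,l−m')=1 give 1 term
  k=1: (−1)^0·1.4142/(1)·0.2620^1·0.9651^1 = +0.357584
d^1_{0,1}(2.6114) = +0.357584

d=0.3576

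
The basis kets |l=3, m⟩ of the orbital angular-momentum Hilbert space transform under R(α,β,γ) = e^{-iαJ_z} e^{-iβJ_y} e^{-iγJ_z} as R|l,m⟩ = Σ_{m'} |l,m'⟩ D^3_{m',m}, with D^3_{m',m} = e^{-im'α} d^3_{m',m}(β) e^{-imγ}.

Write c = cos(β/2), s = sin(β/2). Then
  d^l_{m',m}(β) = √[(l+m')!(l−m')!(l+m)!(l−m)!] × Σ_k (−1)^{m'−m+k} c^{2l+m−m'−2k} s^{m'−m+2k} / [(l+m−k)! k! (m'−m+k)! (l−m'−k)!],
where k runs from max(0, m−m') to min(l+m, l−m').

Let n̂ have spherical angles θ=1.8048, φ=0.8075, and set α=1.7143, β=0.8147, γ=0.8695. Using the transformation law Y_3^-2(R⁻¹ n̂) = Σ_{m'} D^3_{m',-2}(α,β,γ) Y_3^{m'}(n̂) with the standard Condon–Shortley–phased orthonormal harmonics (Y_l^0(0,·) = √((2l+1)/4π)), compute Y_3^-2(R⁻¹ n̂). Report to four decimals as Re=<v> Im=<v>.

Re=-0.2362 Im=-0.1120

Need the full column D^3_{m',-2} for m'=−3..3 at α=1.7143, β=0.8147, γ=0.8695.
cos(β/2)=0.918174, sin(β/2)=0.396178
d^3_{-3,-2}: single k=1 term ⇒ +0.633272;  D = +0.523121+0.356900i
d^3_{-2,-2}: k∈[0..1] ⇒ +0.599170 -0.557763 = +0.041407;  D = +0.018205-0.037190i
d^3_{-1,-2}: k∈[0..1] ⇒ -0.817551 +0.304421 = -0.513130;  D = +0.488403+0.157369i
d^3_{0,-2}: k∈[0..1] ⇒ +0.610999 -0.113755 = +0.497244;  D = -0.083244+0.490226i
d^3_{1,-2}: k∈[0..1] ⇒ -0.304421 +0.028338 = -0.276083;  D = -0.275998-0.006819i
d^3_{2,-2}: k∈[0..1] ⇒ +0.103844 -0.003867 = +0.099977;  D = -0.011850-0.099272i
d^3_{3,-2}: single k=0 term ⇒ -0.021951;  D = +0.021200-0.005692i
Y_3^{m'}(θ=1.8048,φ=0.8075) and Σ D·Y over m':
  (+0.5231+0.3569i)·(-0.2889-0.2530i)  (+0.0182-0.0372i)·(+0.0099+0.2240i)  (+0.4884+0.1574i)·(-0.1589+0.1661i)  (-0.0832+0.4902i)·(+0.2363+0.0000i)  (-0.2760-0.0068i)·(+0.1589+0.1661i)  (-0.0118-0.0993i)·(+0.0099-0.2240i)  (+0.0212-0.0057i)·(+0.2889-0.2530i)
Y_3^-2(R⁻¹ n̂) = -0.236174-0.112041i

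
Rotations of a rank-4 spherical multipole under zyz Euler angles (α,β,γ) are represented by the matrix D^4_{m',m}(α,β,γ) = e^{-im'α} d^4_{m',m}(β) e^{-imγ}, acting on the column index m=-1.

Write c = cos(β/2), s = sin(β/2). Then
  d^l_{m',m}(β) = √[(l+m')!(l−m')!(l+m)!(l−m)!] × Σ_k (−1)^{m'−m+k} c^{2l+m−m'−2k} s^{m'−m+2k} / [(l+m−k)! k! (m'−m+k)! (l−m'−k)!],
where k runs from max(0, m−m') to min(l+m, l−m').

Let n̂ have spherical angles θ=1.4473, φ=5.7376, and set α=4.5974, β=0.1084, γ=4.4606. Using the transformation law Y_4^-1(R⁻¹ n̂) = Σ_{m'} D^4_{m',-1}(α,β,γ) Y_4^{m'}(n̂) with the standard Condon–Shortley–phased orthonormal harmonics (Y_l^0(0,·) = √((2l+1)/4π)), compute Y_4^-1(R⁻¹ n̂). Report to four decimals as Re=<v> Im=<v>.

Re=0.2158 Im=0.0358

Need the full column D^4_{m',-1} for m'=−4..4 at α=4.5974, β=0.1084, γ=4.4606.
cos(β/2)=0.998532, sin(β/2)=0.054173
d^4_{-4,-1}: single k=3 term ⇒ +0.001181;  D = -0.000771-0.000894i
d^4_{-3,-1}: k∈[2..3] ⇒ +0.023089 -0.000113 = +0.022976;  D = +0.019005-0.012912i
d^4_{-2,-1}: k∈[1..3] ⇒ +0.227486 -0.003348 +0.000007 = +0.224145;  D = +0.103857+0.198632i
d^4_{-1,-1}: k∈[0..3] ⇒ +0.988313 -0.043635 +0.000257 -0.000000 = +0.944934;  D = -0.882084+0.338862i
d^4_{0,-1}: k∈[0..3] ⇒ -0.239792 +0.004235 -0.000012 +0.000000 = -0.235569;  D = +0.058689+0.228141i
d^4_{1,-1}: k∈[0..3] ⇒ +0.029090 -0.000257 +0.000000 -0.000000 = +0.028834;  D = +0.028564-0.003932i
d^4_{2,-1}: k∈[0..2] ⇒ -0.002232 +0.000010 -0.000000 = -0.002222;  D = -0.000048-0.002222i
d^4_{3,-1}: k∈[0..1] ⇒ +0.000113 -0.000000 = +0.000113;  D = -0.000113-0.000011i
d^4_{4,-1}: single k=0 term ⇒ -0.000003;  D = -0.000001+0.000003i
Y_4^{m'}(θ=1.4473,φ=5.7376) and Σ D·Y over m':
  (-0.0008-0.0009i)·(-0.2464+0.3514i)  (+0.0190-0.0129i)·(-0.0099+0.1504i)  (+0.1039+0.1986i)·(-0.1359-0.2612i)  (-0.8821+0.3389i)·(-0.1431-0.0868i)  (+0.0587+0.2281i)·(+0.2701+0.0000i)  (+0.0286-0.0039i)·(+0.1431-0.0868i)  (-0.0000-0.0022i)·(-0.1359+0.2612i)  (-0.0001-0.0000i)·(+0.0099+0.1504i)  (-0.0000+0.0000i)·(-0.2464-0.3514i)
Y_4^-1(R⁻¹ n̂) = +0.215834+0.035780i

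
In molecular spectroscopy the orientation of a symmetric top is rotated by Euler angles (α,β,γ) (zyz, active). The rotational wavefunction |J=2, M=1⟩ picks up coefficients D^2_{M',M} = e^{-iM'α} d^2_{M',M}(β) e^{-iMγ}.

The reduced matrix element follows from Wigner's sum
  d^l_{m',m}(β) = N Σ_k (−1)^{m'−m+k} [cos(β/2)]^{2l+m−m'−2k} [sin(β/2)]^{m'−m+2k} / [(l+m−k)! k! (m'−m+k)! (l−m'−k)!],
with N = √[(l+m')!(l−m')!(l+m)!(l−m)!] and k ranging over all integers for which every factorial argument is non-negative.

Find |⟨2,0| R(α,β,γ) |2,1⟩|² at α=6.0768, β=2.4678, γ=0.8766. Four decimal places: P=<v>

P=0.3566

Split into d^2_{0,1}(β=2.4678) × two z-phases.
Half-angle: c=0.330559, s=0.943785. N=√(2·2·6·1)=4.898979
k: max(0,(1)−(0))=1 … min(2+(1),2−(0))=2
  k=1: (−1)^0·4.8990/(2)·0.3306^3·0.9438^1 = +0.083502
  k=2: (−1)^1·4.8990/(2)·0.3306^1·0.9438^3 = -0.680683
d^2_{0,1}(2.4678) = +0.083502 -0.680683 = -0.597181
|D^2_{0,1}|² = |d^2_{0,1}(β)|² = (-0.597181)² = 0.356625 (the z-rotation phases have unit modulus)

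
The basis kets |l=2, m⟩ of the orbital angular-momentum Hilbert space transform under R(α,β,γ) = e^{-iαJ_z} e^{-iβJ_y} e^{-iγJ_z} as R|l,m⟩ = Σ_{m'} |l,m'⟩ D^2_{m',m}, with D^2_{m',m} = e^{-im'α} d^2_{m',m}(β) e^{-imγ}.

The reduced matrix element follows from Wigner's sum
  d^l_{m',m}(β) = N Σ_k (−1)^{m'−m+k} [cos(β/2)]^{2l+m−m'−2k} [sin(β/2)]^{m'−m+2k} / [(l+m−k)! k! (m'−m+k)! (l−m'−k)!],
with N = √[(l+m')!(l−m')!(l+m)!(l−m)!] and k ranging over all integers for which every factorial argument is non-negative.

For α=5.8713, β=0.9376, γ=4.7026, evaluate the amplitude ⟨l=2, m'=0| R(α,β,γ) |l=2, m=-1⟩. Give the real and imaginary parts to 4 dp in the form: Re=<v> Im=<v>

First d^2_{0,-1}(β=0.9376), then the phase factors e^{-i(0)α} and e^{-i(-1)γ}:
c=cos(0.9376/2)=0.892111, s=sin(0.9376/2)=0.451816; N=√[2·2·1·6]=4.898979
k: max(0,(-1)−(0))=0 … min(2+(-1),2−(0))=1
  k=0: (−1)^1·4.8990/(2)·0.8921^3·0.4518^1 = -0.785768
  k=1: (−1)^2·4.8990/(2)·0.8921^1·0.4518^3 = +0.201549
d^2_{0,-1}(0.9376) = -0.785768 +0.201549 = -0.584219
Attach z-rotation phases: D = e^{-i(0)(5.8713)}·(-0.584219)·e^{-i(-1)(4.7026)} = +0.005719+0.584191i

Re=0.0057 Im=0.5842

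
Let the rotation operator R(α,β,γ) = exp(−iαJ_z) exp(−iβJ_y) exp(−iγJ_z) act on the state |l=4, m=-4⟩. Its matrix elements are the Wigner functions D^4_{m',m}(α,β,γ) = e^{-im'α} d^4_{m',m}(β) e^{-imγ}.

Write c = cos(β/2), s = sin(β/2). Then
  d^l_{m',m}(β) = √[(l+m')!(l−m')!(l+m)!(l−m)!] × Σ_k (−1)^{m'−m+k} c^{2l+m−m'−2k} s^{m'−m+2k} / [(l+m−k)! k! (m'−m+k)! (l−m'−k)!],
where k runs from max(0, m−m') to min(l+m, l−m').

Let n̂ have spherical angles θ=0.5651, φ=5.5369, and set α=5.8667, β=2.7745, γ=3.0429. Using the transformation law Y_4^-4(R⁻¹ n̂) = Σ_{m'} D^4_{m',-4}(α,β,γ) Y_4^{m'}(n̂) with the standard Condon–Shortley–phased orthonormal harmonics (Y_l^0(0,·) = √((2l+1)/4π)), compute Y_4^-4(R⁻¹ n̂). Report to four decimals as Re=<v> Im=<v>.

Re=0.0517 Im=-0.1692

Need the full column D^4_{m',-4} for m'=−4..4 at α=5.8667, β=2.7745, γ=3.0429.
cos(β/2)=0.182517, sin(β/2)=0.983203
d^4_{-4,-4}: single k=0 term ⇒ +0.000001;  D = -0.000001-0.000001i
d^4_{-3,-4}: single k=0 term ⇒ -0.000019;  D = +0.000001+0.000019i
d^4_{-2,-4}: single k=0 term ⇒ +0.000189;  D = +0.000064-0.000178i
d^4_{-1,-4}: single k=0 term ⇒ -0.001441;  D = -0.000992+0.001045i
d^4_{0,-4}: single k=0 term ⇒ +0.008676;  D = +0.008009-0.003337i
d^4_{1,-4}: single k=0 term ⇒ -0.041804;  D = -0.041795-0.000908i
d^4_{2,-4}: single k=0 term ⇒ +0.159238;  D = +0.144192+0.067566i
d^4_{3,-4}: single k=0 term ⇒ -0.458512;  D = -0.300993-0.345885i
d^4_{4,-4}: single k=0 term ⇒ +0.873261;  D = +0.257754+0.834355i
Y_4^{m'}(θ=0.5651,φ=5.5369) and Σ D·Y over m':
  (-0.0000-0.0000i)·(-0.0359+0.0057i)  (+0.0000+0.0000i)·(-0.1006+0.1274i)  (+0.0001-0.0002i)·(+0.0299+0.3818i)  (-0.0010+0.0010i)·(+0.3130+0.2894i)  (+0.0080-0.0033i)·(-0.0627+0.0000i)  (-0.0418-0.0009i)·(-0.3130+0.2894i)  (+0.1442+0.0676i)·(+0.0299-0.3818i)  (-0.3010-0.3459i)·(+0.1006+0.1274i)  (+0.2578+0.8344i)·(-0.0359-0.0057i)
Y_4^-4(R⁻¹ n̂) = +0.051689-0.169172i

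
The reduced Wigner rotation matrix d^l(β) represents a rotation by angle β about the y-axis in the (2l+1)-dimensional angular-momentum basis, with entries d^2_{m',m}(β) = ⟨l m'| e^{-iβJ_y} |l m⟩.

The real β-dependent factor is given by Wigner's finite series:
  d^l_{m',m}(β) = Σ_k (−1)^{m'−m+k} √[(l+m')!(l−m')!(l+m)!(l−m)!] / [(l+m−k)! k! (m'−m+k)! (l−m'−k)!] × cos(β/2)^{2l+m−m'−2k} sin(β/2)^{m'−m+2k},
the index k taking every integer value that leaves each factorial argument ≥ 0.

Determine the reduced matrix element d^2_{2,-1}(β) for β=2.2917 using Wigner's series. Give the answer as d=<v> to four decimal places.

d=-0.6235

d^2_{2,-1}(β=2.2917) via Wigner's sum:
With c≡cos(β/2)=0.412272 and s≡sin(β/2)=0.911061, N=[24·1·1·6]^{1/2}=12.000000
The bounds max(0,m−m')=0 and min(l+m,l−m')=0 give 1 term
  k=0: (−1)^3·12.0000/(6)·0.4123^1·0.9111^3 = -0.623528
d^2_{2,-1}(2.2917) = -0.623528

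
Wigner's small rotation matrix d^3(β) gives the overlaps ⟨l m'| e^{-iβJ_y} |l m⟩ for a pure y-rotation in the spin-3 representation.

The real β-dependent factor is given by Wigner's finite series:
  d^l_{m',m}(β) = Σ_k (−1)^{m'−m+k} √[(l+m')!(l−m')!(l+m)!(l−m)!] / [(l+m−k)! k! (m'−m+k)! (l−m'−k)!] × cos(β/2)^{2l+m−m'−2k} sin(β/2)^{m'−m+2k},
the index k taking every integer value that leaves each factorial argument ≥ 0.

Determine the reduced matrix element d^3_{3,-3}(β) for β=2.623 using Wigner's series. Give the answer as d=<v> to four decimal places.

d^3_{3,-3}(β=2.623) via Wigner's sum:
c=cos(2.623/2)=0.256400, s=sin(2.623/2)=0.966571; N=√[720·1·1·720]=720.000000
Admissible k: 0..0 (factorial args all ≥0)
  k=0: (−1)^6·720.0000/(720)·0.2564^0·0.9666^6 = +0.815458
d^3_{3,-3}(2.623) = +0.815458

d=0.8155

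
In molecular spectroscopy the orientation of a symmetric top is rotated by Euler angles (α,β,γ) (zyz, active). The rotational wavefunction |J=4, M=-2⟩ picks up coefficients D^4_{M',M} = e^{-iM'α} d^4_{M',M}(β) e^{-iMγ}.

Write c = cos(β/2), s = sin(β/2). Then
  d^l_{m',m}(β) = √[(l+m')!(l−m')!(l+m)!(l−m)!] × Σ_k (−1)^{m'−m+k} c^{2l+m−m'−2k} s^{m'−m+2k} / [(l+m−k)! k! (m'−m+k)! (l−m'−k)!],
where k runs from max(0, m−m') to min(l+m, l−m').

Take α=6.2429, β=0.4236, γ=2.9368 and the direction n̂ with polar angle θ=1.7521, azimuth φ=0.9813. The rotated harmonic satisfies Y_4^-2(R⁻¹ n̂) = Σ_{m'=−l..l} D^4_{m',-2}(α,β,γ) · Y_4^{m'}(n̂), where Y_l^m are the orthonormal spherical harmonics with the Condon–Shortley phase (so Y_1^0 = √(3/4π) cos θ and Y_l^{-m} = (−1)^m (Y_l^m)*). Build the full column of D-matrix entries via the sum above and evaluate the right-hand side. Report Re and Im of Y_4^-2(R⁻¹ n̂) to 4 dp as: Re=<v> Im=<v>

Re=0.2432 Im=0.2211

Need the full column D^4_{m',-2} for m'=−4..4 at α=6.2429, β=0.4236, γ=2.9368.
cos(β/2)=0.977654, sin(β/2)=0.210220
d^4_{-4,-2}: single k=2 term ⇒ +0.204192;  D = +0.171829-0.110313i
d^4_{-3,-2}: k∈[1..2] ⇒ +0.671482 -0.093139 = +0.578343;  D = +0.498869-0.292592i
d^4_{-2,-2}: k∈[0..2] ⇒ +0.834607 -0.463064 +0.026763 = +0.398306;  D = +0.351409-0.187508i
d^4_{-1,-2}: k∈[0..2] ⇒ -0.761390 +0.176017 -0.005426 = -0.590798;  D = -0.532016+0.256908i
d^4_{0,-2}: k∈[0..2] ⇒ +0.366084 -0.045136 +0.000783 = +0.321730;  D = +0.295119-0.128122i
d^4_{1,-2}: k∈[0..2] ⇒ -0.117345 +0.008138 -0.000075 = -0.109282;  D = -0.101914+0.039447i
d^4_{2,-2}: k∈[0..2] ⇒ +0.026763 -0.000990 +0.000004 = +0.025777;  D = +0.024394-0.008329i
d^4_{3,-2}: k∈[0..1] ⇒ -0.004306 +0.000066 = -0.004240;  D = -0.004064+0.001207i
d^4_{4,-2}: single k=0 term ⇒ +0.000437;  D = +0.000423-0.000107i
Y_4^{m'}(θ=1.7521,φ=0.9813) and Σ D·Y over m':
  (+0.1718-0.1103i)·(-0.2934+0.2924i)  (+0.4989-0.2926i)·(+0.2106+0.0422i)  (+0.3514-0.1875i)·(+0.0955+0.2310i)  (-0.5320+0.2569i)·(+0.1293-0.1934i)  (+0.2951-0.1281i)·(+0.2181+0.0000i)  (-0.1019+0.0394i)·(-0.1293-0.1934i)  (+0.0244-0.0083i)·(+0.0955-0.2310i)  (-0.0041+0.0012i)·(-0.2106+0.0422i)  (+0.0004-0.0001i)·(-0.2934-0.2924i)
Y_4^-2(R⁻¹ n̂) = +0.243199+0.221133i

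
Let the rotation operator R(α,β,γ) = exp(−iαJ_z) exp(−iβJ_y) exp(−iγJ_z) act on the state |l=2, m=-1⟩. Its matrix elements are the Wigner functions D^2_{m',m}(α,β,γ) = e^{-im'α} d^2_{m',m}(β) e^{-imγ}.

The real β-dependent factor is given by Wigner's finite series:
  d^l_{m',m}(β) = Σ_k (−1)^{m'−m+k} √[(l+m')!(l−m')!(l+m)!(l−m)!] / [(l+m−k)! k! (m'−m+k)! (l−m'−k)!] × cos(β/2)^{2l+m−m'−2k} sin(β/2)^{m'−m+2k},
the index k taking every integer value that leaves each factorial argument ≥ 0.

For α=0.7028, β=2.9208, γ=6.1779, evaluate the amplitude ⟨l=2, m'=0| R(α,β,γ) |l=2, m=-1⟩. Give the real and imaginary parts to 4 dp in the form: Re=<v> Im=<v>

Split into d^2_{0,-1}(β=2.9208) × two z-phases.
With c≡cos(β/2)=0.110172 and s≡sin(β/2)=0.993913, N=[2·2·1·6]^{1/2}=4.898979
Admissible k: 0..1 (factorial args all ≥0)
  k=0: (−1)^1·4.8990/(2)·0.1102^3·0.9939^1 = -0.003256
  k=1: (−1)^2·4.8990/(2)·0.1102^1·0.9939^3 = +0.264967
d^2_{0,-1}(2.9208) = -0.003256 +0.264967 = +0.261712
Attach z-rotation phases: D = e^{-i(0)(0.7028)}·(+0.261712)·e^{-i(-1)(6.1779)} = +0.260262-0.027504i

Re=0.2603 Im=-0.0275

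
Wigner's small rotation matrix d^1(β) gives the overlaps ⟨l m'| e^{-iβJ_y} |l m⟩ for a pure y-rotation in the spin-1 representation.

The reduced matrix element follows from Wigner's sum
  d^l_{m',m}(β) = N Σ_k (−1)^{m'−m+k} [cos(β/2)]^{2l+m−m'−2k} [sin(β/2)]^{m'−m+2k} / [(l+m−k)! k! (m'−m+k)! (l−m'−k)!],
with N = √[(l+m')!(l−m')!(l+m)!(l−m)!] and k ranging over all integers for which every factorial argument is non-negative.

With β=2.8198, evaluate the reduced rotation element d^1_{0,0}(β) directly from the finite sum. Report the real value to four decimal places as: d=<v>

d^1_{0,0}(β=2.8198) via Wigner's sum:
c=cos(2.8198/2)=0.160203, s=sin(2.8198/2)=0.987084; N=√[1·1·1·1]=1.000000
Admissible k: 0..1 (factorial args all ≥0)
  k=0: (−1)^0·1.0000/(1)·0.1602^2·0.9871^0 = +0.025665
  k=1: (−1)^1·1.0000/(1)·0.1602^0·0.9871^2 = -0.974335
d^1_{0,0}(2.8198) = +0.025665 -0.974335 = -0.948670

d=-0.9487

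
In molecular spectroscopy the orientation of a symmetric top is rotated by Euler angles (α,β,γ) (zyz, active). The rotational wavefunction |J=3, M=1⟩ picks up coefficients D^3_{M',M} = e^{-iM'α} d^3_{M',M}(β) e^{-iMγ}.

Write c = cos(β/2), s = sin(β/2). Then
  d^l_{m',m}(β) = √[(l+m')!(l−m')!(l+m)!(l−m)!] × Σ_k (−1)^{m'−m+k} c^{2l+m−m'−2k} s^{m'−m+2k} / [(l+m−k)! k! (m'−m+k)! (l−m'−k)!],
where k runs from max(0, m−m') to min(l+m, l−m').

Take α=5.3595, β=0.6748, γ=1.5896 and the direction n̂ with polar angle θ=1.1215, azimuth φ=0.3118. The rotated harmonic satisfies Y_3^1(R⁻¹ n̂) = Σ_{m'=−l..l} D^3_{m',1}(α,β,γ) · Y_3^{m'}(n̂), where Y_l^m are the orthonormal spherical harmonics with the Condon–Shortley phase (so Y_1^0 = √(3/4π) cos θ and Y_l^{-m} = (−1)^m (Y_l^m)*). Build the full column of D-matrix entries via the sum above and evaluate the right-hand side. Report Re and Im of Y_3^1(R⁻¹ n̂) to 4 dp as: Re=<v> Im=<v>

Need the full column D^3_{m',1} for m'=−3..3 at α=5.3595, β=0.6748, γ=1.5896.
cos(β/2)=0.943619, sin(β/2)=0.331035
d^3_{-3,1}: single k=4 term ⇒ +0.041413;  D = -0.014268+0.038877i
d^3_{-2,1}: k∈[3..4] ⇒ +0.192770 -0.011862 = +0.180908;  D = -0.173073+0.052663i
d^3_{-1,1}: k∈[2..4] ⇒ +0.521296 -0.085542 +0.001316 = +0.437070;  D = -0.353600-0.256900i
d^3_{0,1}: k∈[1..3] ⇒ +0.857920 -0.316754 +0.012994 = +0.554160;  D = -0.010420-0.554062i
d^3_{1,1}: k∈[0..2] ⇒ +0.705958 -0.695061 +0.064156 = +0.075053;  D = +0.059018-0.046366i
d^3_{2,1}: k∈[0..1] ⇒ -0.783170 +0.192770 = -0.590400;  D = -0.570893-0.150508i
d^3_{3,1}: single k=0 term ⇒ +0.336495;  D = +0.127726+0.311312i
Y_3^{m'}(θ=1.1215,φ=0.3118) and Σ D·Y over m':
  (-0.0143+0.0389i)·(+0.1810-0.2454i)  (-0.1731+0.0527i)·(+0.2924-0.2103i)  (-0.3536-0.2569i)·(-0.0157+0.0051i)  (-0.0104-0.5541i)·(-0.3334+0.0000i)  (+0.0590-0.0464i)·(+0.0157+0.0051i)  (-0.5709-0.1505i)·(+0.2924+0.2103i)  (+0.1277+0.3113i)·(-0.1810-0.2454i)
Y_3^1(R⁻¹ n̂) = -0.103030-0.002893i

Re=-0.1030 Im=-0.0029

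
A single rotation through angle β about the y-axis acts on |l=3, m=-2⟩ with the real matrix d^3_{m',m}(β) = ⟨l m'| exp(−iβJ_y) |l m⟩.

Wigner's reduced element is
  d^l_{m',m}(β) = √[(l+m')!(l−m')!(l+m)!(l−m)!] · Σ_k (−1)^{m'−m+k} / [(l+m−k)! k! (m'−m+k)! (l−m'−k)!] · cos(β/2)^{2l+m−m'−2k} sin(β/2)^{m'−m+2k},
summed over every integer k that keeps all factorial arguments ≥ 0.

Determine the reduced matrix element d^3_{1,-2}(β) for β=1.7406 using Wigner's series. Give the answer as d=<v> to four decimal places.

d=-0.2245

d^3_{1,-2}(β=1.7406) via Wigner's sum:
Half-angle: c=0.644597, s=0.764522. N=√(24·2·1·120)=75.894664
k∈{0,1} keeps every argument non-negative
  k=0: (−1)^3·75.8947/(12)·0.6446^3·0.7645^3 = -0.756948
  k=1: (−1)^4·75.8947/(24)·0.6446^1·0.7645^5 = +0.532402
d^3_{1,-2}(1.7406) = -0.756948 +0.532402 = -0.224546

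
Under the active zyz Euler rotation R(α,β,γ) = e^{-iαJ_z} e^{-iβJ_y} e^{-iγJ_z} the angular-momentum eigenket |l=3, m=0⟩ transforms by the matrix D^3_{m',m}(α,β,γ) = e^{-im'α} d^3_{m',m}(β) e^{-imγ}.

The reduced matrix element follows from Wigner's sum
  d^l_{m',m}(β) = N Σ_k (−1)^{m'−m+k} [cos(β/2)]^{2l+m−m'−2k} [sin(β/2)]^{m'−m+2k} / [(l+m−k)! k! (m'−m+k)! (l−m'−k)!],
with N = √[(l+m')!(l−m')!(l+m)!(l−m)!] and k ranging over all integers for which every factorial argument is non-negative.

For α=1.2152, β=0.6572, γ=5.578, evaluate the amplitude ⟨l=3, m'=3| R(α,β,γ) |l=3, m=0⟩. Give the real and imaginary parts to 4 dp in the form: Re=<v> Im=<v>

Split into d^3_{3,0}(β=0.6572) × two z-phases.
Half-angle: c=0.946495, s=0.322718. N=√(720·1·6·6)=160.996894
k∈{0} keeps every argument non-negative
  k=0: (−1)^3·160.9969/(36)·0.9465^3·0.3227^3 = -0.127450
d^3_{3,0}(0.6572) = -0.127450
Phases: e^{-i·(3)·1.2152}=-0.875654+0.482938i, e^{-i·(0)·5.578}=+1.000000+0.000000i ⇒ D=+0.111602-0.061551i

Re=0.1116 Im=-0.0616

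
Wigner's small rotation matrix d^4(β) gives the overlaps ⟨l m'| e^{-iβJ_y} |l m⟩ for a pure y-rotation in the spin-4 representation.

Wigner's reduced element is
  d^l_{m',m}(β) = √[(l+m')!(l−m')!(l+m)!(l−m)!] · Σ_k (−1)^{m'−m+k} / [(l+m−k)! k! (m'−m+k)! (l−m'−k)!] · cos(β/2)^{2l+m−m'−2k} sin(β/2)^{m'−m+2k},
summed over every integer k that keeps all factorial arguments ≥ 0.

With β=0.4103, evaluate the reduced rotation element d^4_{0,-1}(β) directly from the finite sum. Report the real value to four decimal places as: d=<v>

d^4_{0,-1}(β=0.4103) via Wigner's sum:
Half-angle: c=0.979030, s=0.203714. N=√(24·24·6·120)=643.987578
k∈{0,1,2,3} keeps every argument non-negative
  k=0: (−1)^1·643.9876/(144)·0.9790^7·0.2037^1 = -0.785433
  k=1: (−1)^2·643.9876/(24)·0.9790^5·0.2037^3 = +0.204037
  k=2: (−1)^3·643.9876/(24)·0.9790^3·0.2037^5 = -0.008834
  k=3: (−1)^4·643.9876/(144)·0.9790^1·0.2037^7 = +0.000064
d^4_{0,-1}(0.4103) = -0.785433 +0.204037 -0.008834 +0.000064 = -0.590166

d=-0.5902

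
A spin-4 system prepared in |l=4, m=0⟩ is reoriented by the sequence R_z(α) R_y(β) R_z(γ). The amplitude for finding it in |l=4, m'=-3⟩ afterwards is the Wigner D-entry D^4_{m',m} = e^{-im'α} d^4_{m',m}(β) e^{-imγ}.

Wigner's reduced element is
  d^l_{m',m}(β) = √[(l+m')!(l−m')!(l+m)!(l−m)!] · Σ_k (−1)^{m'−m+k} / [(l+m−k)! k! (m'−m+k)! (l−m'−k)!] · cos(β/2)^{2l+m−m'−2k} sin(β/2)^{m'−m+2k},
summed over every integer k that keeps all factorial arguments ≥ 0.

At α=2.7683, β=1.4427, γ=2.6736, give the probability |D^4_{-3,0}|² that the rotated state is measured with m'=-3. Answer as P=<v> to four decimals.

P=0.0340

Split into d^4_{-3,0}(β=1.4427) × two z-phases.
Half-angle: c=0.750915, s=0.660399. N=√(1·5040·24·24)=1703.830978
k: max(0,(0)−(-3))=3 … min(4+(0),4−(-3))=4
  k=3: (−1)^0·1703.8310/(144)·0.7509^5·0.6604^3 = +0.813648
  k=4: (−1)^1·1703.8310/(144)·0.7509^3·0.6604^5 = -0.629315
d^4_{-3,0}(1.4427) = +0.813648 -0.629315 = +0.184333
|D^4_{-3,0}|² = |d^4_{-3,0}(β)|² = (+0.184333)² = 0.033979 (the z-rotation phases have unit modulus)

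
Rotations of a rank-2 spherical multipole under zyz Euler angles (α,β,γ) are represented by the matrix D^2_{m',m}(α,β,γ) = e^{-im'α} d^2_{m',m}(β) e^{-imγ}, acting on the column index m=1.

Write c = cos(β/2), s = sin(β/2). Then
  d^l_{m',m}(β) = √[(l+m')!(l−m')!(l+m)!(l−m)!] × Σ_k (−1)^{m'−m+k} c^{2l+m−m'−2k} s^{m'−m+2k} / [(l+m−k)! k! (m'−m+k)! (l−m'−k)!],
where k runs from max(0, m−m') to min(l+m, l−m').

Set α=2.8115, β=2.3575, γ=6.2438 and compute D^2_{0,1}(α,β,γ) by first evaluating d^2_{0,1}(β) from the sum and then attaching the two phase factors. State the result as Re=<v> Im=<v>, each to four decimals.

First d^2_{0,1}(β=2.3575), then the phase factors e^{-i(0)α} and e^{-i(1)γ}:
Half-angle: c=0.382080, s=0.924129. N=√(2·2·6·1)=4.898979
The bounds max(0,m−m')=1 and min(l+m,l−m')=2 give 2 terms
  k=1: (−1)^0·4.8990/(2)·0.3821^3·0.9241^1 = +0.126262
  k=2: (−1)^1·4.8990/(2)·0.3821^1·0.9241^3 = -0.738632
d^2_{0,1}(2.3575) = +0.126262 -0.738632 = -0.612370
Phases: e^{-i·(0)·2.8115}=+1.000000+0.000000i, e^{-i·(1)·6.2438}=+0.999224+0.039375i ⇒ D=-0.611895-0.024112i

Re=-0.6119 Im=-0.0241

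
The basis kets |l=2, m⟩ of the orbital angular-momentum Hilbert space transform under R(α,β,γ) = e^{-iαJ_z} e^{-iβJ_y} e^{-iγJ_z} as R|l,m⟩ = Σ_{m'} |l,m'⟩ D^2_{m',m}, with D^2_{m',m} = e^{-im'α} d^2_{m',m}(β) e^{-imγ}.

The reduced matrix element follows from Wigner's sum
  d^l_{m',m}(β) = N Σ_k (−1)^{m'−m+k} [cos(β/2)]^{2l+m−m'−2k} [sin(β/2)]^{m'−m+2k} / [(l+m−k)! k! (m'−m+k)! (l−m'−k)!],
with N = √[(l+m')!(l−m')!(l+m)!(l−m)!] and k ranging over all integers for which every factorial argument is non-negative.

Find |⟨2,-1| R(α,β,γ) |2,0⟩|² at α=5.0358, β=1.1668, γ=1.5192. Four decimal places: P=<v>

Split into d^2_{-1,0}(β=1.1668) × two z-phases.
With c≡cos(β/2)=0.834595 and s≡sin(β/2)=0.550865, N=[1·6·2·2]^{1/2}=4.898979
The bounds max(0,m−m')=1 and min(l+m,l−m')=2 give 2 terms
  k=1: (−1)^0·4.8990/(2)·0.8346^3·0.5509^1 = +0.784417
  k=2: (−1)^1·4.8990/(2)·0.8346^1·0.5509^3 = -0.341732
d^2_{-1,0}(1.1668) = +0.784417 -0.341732 = +0.442685
|D^2_{-1,0}|² = |d^2_{-1,0}(β)|² = (+0.442685)² = 0.195970 (the z-rotation phases have unit modulus)

P=0.1960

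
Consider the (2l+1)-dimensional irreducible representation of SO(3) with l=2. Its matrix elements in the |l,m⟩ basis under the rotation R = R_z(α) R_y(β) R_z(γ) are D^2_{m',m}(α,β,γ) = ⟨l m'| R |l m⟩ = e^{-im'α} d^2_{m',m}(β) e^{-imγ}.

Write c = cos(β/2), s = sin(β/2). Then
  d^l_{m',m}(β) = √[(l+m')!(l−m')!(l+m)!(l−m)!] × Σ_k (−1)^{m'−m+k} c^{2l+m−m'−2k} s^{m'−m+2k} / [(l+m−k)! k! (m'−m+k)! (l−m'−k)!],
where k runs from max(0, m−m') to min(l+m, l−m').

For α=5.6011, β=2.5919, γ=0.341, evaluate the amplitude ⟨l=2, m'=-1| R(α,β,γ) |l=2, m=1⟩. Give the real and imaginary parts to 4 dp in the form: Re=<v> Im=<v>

Re=-0.3403 Im=0.5578

Split into d^2_{-1,1}(β=2.5919) × two z-phases.
c=cos(2.5919/2)=0.271399, s=sin(2.5919/2)=0.962467; N=√[1·6·6·1]=6.000000
k∈{2,3} keeps every argument non-negative
  k=2: (−1)^0·6.0000/(2)·0.2714^2·0.9625^2 = +0.204696
  k=3: (−1)^1·6.0000/(6)·0.2714^0·0.9625^4 = -0.858111
d^2_{-1,1}(2.5919) = +0.204696 -0.858111 = -0.653414
Phases: e^{-i·(-1)·5.6011}=+0.776260-0.630413i, e^{-i·(1)·0.341}=+0.942421-0.334430i ⇒ D=-0.340255+0.557832i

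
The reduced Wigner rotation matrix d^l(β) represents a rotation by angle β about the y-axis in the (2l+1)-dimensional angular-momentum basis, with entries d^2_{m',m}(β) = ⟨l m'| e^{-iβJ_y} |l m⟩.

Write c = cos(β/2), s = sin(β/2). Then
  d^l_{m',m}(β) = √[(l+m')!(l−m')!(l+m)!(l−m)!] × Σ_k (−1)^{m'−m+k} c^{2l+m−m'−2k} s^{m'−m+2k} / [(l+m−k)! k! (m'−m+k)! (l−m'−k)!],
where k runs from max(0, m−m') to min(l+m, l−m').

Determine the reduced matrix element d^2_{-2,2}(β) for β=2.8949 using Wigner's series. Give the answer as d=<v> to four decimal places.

d^2_{-2,2}(β=2.8949) via Wigner's sum:
With c≡cos(β/2)=0.123034 and s≡sin(β/2)=0.992402, N=[1·24·24·1]^{1/2}=24.000000
k∈{4} keeps every argument non-negative
  k=4: (−1)^0·24.0000/(24)·0.1230^0·0.9924^4 = +0.969955
d^2_{-2,2}(2.8949) = +0.969955

d=0.9700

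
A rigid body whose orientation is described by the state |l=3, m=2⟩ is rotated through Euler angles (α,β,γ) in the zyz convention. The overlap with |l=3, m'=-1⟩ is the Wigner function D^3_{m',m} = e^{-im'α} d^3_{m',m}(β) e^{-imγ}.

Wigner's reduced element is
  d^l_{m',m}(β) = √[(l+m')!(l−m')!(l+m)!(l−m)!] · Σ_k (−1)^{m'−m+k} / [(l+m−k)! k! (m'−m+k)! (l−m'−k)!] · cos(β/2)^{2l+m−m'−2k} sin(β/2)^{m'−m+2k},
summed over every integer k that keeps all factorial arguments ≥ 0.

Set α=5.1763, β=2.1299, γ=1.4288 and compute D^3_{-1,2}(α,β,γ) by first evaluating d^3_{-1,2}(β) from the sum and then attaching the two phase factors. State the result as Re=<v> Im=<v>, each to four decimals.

Re=0.2062 Im=-0.2223

First d^3_{-1,2}(β=2.1299), then the phase factors e^{-i(-1)α} and e^{-i(2)γ}:
c=cos(2.1299/2)=0.484548, s=sin(2.1299/2)=0.874765; N=√[2·24·120·1]=75.894664
k: max(0,(2)−(-1))=3 … min(3+(2),3−(-1))=4
  k=3: (−1)^0·75.8947/(12)·0.4845^3·0.8748^3 = +0.481631
  k=4: (−1)^1·75.8947/(24)·0.4845^1·0.8748^5 = -0.784861
d^3_{-1,2}(2.1299) = +0.481631 -0.784861 = -0.303231
D = (+0.447449-0.894309i)·(-0.303231)·(-0.959944-0.280191i) = +0.206228-0.222304i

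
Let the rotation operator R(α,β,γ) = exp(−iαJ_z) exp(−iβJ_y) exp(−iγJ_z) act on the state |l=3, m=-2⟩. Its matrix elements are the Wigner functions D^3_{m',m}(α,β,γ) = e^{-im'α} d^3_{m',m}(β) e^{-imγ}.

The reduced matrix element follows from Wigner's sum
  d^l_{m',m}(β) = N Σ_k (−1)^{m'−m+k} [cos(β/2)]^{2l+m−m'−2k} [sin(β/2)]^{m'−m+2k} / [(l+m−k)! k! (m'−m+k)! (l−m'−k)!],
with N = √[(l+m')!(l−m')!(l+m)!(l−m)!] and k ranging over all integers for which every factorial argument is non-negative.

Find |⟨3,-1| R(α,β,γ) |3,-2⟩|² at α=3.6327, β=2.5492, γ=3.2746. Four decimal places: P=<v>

Split into d^3_{-1,-2}(β=2.5492) × two z-phases.
Half-angle: c=0.291884, s=0.956454. N=√(2·24·1·120)=75.894664
k: max(0,(-2)−(-1))=0 … min(3+(-2),3−(-1))=1
  k=0: (−1)^1·75.8947/(24)·0.2919^5·0.9565^1 = -0.006408
  k=1: (−1)^2·75.8947/(12)·0.2919^3·0.9565^3 = +0.137611
d^3_{-1,-2}(2.5492) = -0.006408 +0.137611 = +0.131203
|D^3_{-1,-2}|² = |d^3_{-1,-2}(β)|² = (+0.131203)² = 0.017214 (the z-rotation phases have unit modulus)

P=0.0172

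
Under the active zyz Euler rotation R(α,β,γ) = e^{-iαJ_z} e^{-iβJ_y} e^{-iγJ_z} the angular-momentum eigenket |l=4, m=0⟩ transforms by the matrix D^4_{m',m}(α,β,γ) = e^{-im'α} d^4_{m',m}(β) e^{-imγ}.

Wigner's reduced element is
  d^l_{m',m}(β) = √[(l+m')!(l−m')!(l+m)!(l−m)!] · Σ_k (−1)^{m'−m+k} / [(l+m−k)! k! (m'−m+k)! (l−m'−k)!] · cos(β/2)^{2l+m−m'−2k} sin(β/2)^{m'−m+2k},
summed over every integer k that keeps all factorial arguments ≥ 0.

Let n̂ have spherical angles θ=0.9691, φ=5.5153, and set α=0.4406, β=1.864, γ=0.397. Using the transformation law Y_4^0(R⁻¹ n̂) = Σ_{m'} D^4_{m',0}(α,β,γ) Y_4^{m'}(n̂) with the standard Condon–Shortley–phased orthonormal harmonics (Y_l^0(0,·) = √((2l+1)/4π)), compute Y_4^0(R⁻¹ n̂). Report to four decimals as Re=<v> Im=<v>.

Need the full column D^4_{m',0} for m'=−4..4 at α=0.4406, β=1.864, γ=0.397.
cos(β/2)=0.596230, sin(β/2)=0.802814
d^4_{-4,0}: single k=4 term ⇒ +0.439200;  D = -0.083638+0.431163i
d^4_{-3,0}: k∈[3..4] ⇒ +0.461292 -0.836333 = -0.375041;  D = -0.092422-0.363474i
d^4_{-2,0}: k∈[2..4] ⇒ +0.274683 -1.328017 +0.902896 = -0.150438;  D = -0.095712-0.116063i
d^4_{-1,0}: k∈[1..4] ⇒ +0.096167 -1.046113 +1.896625 -0.573104 = +0.373575;  D = +0.337897+0.159323i
d^4_{0,0}: k∈[0..4] ⇒ +0.015970 -0.463266 +1.889802 -1.522778 +0.172552 = +0.092279;  D = +0.092279+0.000000i
d^4_{1,0}: k∈[0..3] ⇒ -0.096167 +1.046113 -1.896625 +0.573104 = -0.373575;  D = -0.337897+0.159323i
d^4_{2,0}: k∈[0..2] ⇒ +0.274683 -1.328017 +0.902896 = -0.150438;  D = -0.095712+0.116063i
d^4_{3,0}: k∈[0..1] ⇒ -0.461292 +0.836333 = +0.375041;  D = +0.092422-0.363474i
d^4_{4,0}: single k=0 term ⇒ +0.439200;  D = -0.083638-0.431163i
Y_4^{m'}(θ=0.9691,φ=5.5153) and Σ D·Y over m':
  (-0.0836+0.4312i)·(-0.2039+0.0143i)  (-0.0924-0.3635i)·(-0.2655+0.2950i)  (-0.0957-0.1161i)·(+0.0099+0.2824i)  (+0.3379+0.1593i)·(-0.1202-0.1161i)  (+0.0923+0.0000i)·(-0.3194+0.0000i)  (-0.3379+0.1593i)·(+0.1202-0.1161i)  (-0.0957+0.1161i)·(+0.0099-0.2824i)  (+0.0924-0.3635i)·(+0.2655+0.2950i)  (-0.0836-0.4312i)·(-0.2039-0.0143i)
Y_4^0(R⁻¹ n̂) = +0.275237+0.000000i

Re=0.2752 Im=0.0000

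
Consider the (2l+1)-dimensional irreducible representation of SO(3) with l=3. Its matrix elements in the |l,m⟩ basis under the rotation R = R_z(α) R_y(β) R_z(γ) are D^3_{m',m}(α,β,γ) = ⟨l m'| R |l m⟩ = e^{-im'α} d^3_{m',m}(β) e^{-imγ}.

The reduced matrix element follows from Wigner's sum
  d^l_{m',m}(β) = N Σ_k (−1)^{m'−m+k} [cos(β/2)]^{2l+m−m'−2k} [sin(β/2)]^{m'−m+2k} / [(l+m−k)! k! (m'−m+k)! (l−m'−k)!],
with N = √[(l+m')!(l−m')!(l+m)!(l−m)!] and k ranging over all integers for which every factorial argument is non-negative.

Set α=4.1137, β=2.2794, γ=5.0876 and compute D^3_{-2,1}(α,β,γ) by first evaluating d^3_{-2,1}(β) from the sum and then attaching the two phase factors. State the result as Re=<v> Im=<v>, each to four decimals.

Split into d^3_{-2,1}(β=2.2794) × two z-phases.
Half-angle: c=0.417867, s=0.908508. N=√(1·120·24·2)=75.894664
k∈{3,4} keeps every argument non-negative
  k=3: (−1)^0·75.8947/(12)·0.4179^3·0.9085^3 = +0.346044
  k=4: (−1)^1·75.8947/(24)·0.4179^1·0.9085^5 = -0.817866
d^3_{-2,1}(2.2794) = +0.346044 -0.817866 = -0.471823
D = (-0.364800+0.931086i)·(-0.471823)·(+0.366469+0.930430i) = +0.471822-0.000846i

Re=0.4718 Im=-0.0008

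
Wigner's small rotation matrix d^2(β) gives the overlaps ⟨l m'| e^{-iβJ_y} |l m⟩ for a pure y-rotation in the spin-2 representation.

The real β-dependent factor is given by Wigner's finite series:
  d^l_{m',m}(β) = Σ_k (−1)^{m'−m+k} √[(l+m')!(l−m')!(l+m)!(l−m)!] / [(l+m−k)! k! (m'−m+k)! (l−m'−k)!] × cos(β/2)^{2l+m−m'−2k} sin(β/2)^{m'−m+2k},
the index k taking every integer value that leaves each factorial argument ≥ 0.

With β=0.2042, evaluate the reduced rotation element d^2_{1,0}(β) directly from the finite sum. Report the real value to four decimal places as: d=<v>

d^2_{1,0}(β=0.2042) via Wigner's sum:
Half-angle: c=0.994792, s=0.101923. N=√(6·1·2·2)=4.898979
The bounds max(0,m−m')=0 and min(l+m,l−m')=1 give 2 terms
  k=0: (−1)^1·4.8990/(2)·0.9948^3·0.1019^1 = -0.245778
  k=1: (−1)^2·4.8990/(2)·0.9948^1·0.1019^3 = +0.002580
d^2_{1,0}(0.2042) = -0.245778 +0.002580 = -0.243198

d=-0.2432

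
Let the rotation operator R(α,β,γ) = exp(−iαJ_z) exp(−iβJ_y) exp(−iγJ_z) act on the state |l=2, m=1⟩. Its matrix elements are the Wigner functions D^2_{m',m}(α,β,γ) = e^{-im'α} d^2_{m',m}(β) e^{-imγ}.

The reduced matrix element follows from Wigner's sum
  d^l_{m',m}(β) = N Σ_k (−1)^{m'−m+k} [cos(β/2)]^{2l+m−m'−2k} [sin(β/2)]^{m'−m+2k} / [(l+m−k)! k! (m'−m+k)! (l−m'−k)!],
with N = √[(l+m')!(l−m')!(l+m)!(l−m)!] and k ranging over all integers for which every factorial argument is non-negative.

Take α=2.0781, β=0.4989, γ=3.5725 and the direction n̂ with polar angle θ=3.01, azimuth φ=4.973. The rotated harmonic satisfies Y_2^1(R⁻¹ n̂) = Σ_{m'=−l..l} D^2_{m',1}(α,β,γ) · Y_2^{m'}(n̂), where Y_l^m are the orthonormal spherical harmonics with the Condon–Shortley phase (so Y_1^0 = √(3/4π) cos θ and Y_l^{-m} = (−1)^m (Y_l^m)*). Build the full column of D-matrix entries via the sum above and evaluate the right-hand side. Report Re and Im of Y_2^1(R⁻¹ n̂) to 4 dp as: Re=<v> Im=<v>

Re=-0.2467 Im=0.0880

Need the full column D^2_{m',1} for m'=−2..2 at α=2.0781, β=0.4989, γ=3.5725.
cos(β/2)=0.969048, sin(β/2)=0.246871
d^2_{-2,1}: single k=3 term ⇒ +0.029160;  D = +0.024332+0.016070i
d^2_{-1,1}: k∈[2..3] ⇒ +0.171693 -0.003714 = +0.167979;  D = +0.012820-0.167489i
d^2_{0,1}: k∈[1..2] ⇒ +0.550278 -0.035713 = +0.514564;  D = -0.467527+0.214931i
d^2_{1,1}: k∈[0..1] ⇒ +0.881824 -0.171693 = +0.710131;  D = +0.572722+0.419852i
d^2_{2,1}: single k=0 term ⇒ -0.449300;  D = -0.056142+0.445779i
Y_2^{m'}(θ=3.01,φ=4.973) and Σ D·Y over m':
  (+0.0243+0.0161i)·(-0.0058+0.0033i)  (+0.0128-0.1675i)·(-0.0259-0.0971i)  (-0.4675+0.2149i)·(+0.6145+0.0000i)  (+0.5727+0.4199i)·(+0.0259-0.0971i)  (-0.0561+0.4458i)·(-0.0058-0.0033i)
Y_2^1(R⁻¹ n̂) = -0.246683+0.088030i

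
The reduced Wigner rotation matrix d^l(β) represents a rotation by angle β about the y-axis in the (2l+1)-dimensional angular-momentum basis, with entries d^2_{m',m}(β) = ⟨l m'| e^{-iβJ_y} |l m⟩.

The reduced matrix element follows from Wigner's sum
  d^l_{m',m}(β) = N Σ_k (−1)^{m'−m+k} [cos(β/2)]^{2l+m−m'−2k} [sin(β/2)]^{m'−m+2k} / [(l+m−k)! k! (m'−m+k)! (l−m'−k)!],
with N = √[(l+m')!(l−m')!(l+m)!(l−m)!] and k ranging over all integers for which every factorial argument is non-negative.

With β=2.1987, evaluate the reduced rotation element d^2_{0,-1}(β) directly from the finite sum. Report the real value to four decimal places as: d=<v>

d=0.5822

d^2_{0,-1}(β=2.1987) via Wigner's sum:
With c≡cos(β/2)=0.454175 and s≡sin(β/2)=0.890912, N=[2·2·1·6]^{1/2}=4.898979
k: max(0,(-1)−(0))=0 … min(2+(-1),2−(0))=1
  k=0: (−1)^1·4.8990/(2)·0.4542^3·0.8909^1 = -0.204447
  k=1: (−1)^2·4.8990/(2)·0.4542^1·0.8909^3 = +0.786691
d^2_{0,-1}(2.1987) = -0.204447 +0.786691 = +0.582244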